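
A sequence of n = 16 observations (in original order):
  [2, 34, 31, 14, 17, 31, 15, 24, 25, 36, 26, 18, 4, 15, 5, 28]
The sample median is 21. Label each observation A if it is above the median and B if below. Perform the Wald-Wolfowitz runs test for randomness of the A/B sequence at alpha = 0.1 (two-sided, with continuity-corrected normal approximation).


Step 1: Compute median = 21; label A = above, B = below.
Labels in order: BAABBABAAAABBBBA  (n_A = 8, n_B = 8)
Step 2: Count runs R = 8.
Step 3: Under H0 (random ordering), E[R] = 2*n_A*n_B/(n_A+n_B) + 1 = 2*8*8/16 + 1 = 9.0000.
        Var[R] = 2*n_A*n_B*(2*n_A*n_B - n_A - n_B) / ((n_A+n_B)^2 * (n_A+n_B-1)) = 14336/3840 = 3.7333.
        SD[R] = 1.9322.
Step 4: Continuity-corrected z = (R + 0.5 - E[R]) / SD[R] = (8 + 0.5 - 9.0000) / 1.9322 = -0.2588.
Step 5: Two-sided p-value via normal approximation = 2*(1 - Phi(|z|)) = 0.795809.
Step 6: alpha = 0.1. fail to reject H0.

R = 8, z = -0.2588, p = 0.795809, fail to reject H0.


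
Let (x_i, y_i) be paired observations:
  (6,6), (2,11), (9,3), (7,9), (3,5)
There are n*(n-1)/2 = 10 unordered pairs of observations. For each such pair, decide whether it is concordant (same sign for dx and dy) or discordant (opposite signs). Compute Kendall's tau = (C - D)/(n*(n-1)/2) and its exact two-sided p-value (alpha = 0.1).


Step 1: Enumerate the 10 unordered pairs (i,j) with i<j and classify each by sign(x_j-x_i) * sign(y_j-y_i).
  (1,2):dx=-4,dy=+5->D; (1,3):dx=+3,dy=-3->D; (1,4):dx=+1,dy=+3->C; (1,5):dx=-3,dy=-1->C
  (2,3):dx=+7,dy=-8->D; (2,4):dx=+5,dy=-2->D; (2,5):dx=+1,dy=-6->D; (3,4):dx=-2,dy=+6->D
  (3,5):dx=-6,dy=+2->D; (4,5):dx=-4,dy=-4->C
Step 2: C = 3, D = 7, total pairs = 10.
Step 3: tau = (C - D)/(n(n-1)/2) = (3 - 7)/10 = -0.400000.
Step 4: Exact two-sided p-value (enumerate n! = 120 permutations of y under H0): p = 0.483333.
Step 5: alpha = 0.1. fail to reject H0.

tau_b = -0.4000 (C=3, D=7), p = 0.483333, fail to reject H0.


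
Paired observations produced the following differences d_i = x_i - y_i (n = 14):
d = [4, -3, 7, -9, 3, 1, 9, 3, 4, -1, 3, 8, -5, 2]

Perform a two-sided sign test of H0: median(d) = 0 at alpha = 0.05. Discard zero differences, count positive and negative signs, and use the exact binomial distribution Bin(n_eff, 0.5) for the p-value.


Step 1: Discard zero differences. Original n = 14; n_eff = number of nonzero differences = 14.
Nonzero differences (with sign): +4, -3, +7, -9, +3, +1, +9, +3, +4, -1, +3, +8, -5, +2
Step 2: Count signs: positive = 10, negative = 4.
Step 3: Under H0: P(positive) = 0.5, so the number of positives S ~ Bin(14, 0.5).
Step 4: Two-sided exact p-value = sum of Bin(14,0.5) probabilities at or below the observed probability = 0.179565.
Step 5: alpha = 0.05. fail to reject H0.

n_eff = 14, pos = 10, neg = 4, p = 0.179565, fail to reject H0.


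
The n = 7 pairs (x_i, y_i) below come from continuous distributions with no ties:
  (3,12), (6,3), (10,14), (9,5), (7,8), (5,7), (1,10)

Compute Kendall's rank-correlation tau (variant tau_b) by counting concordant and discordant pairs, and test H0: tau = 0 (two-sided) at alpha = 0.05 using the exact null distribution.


Step 1: Enumerate the 21 unordered pairs (i,j) with i<j and classify each by sign(x_j-x_i) * sign(y_j-y_i).
  (1,2):dx=+3,dy=-9->D; (1,3):dx=+7,dy=+2->C; (1,4):dx=+6,dy=-7->D; (1,5):dx=+4,dy=-4->D
  (1,6):dx=+2,dy=-5->D; (1,7):dx=-2,dy=-2->C; (2,3):dx=+4,dy=+11->C; (2,4):dx=+3,dy=+2->C
  (2,5):dx=+1,dy=+5->C; (2,6):dx=-1,dy=+4->D; (2,7):dx=-5,dy=+7->D; (3,4):dx=-1,dy=-9->C
  (3,5):dx=-3,dy=-6->C; (3,6):dx=-5,dy=-7->C; (3,7):dx=-9,dy=-4->C; (4,5):dx=-2,dy=+3->D
  (4,6):dx=-4,dy=+2->D; (4,7):dx=-8,dy=+5->D; (5,6):dx=-2,dy=-1->C; (5,7):dx=-6,dy=+2->D
  (6,7):dx=-4,dy=+3->D
Step 2: C = 10, D = 11, total pairs = 21.
Step 3: tau = (C - D)/(n(n-1)/2) = (10 - 11)/21 = -0.047619.
Step 4: Exact two-sided p-value (enumerate n! = 5040 permutations of y under H0): p = 1.000000.
Step 5: alpha = 0.05. fail to reject H0.

tau_b = -0.0476 (C=10, D=11), p = 1.000000, fail to reject H0.


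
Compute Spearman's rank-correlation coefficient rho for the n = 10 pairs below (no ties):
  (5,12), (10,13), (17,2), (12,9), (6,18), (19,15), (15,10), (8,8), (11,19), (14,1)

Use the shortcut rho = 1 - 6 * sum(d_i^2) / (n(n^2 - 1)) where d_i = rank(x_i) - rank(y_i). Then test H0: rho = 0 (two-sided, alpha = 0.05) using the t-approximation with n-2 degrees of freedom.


Step 1: Rank x and y separately (midranks; no ties here).
rank(x): 5->1, 10->4, 17->9, 12->6, 6->2, 19->10, 15->8, 8->3, 11->5, 14->7
rank(y): 12->6, 13->7, 2->2, 9->4, 18->9, 15->8, 10->5, 8->3, 19->10, 1->1
Step 2: d_i = R_x(i) - R_y(i); compute d_i^2.
  (1-6)^2=25, (4-7)^2=9, (9-2)^2=49, (6-4)^2=4, (2-9)^2=49, (10-8)^2=4, (8-5)^2=9, (3-3)^2=0, (5-10)^2=25, (7-1)^2=36
sum(d^2) = 210.
Step 3: rho = 1 - 6*210 / (10*(10^2 - 1)) = 1 - 1260/990 = -0.272727.
Step 4: Under H0, t = rho * sqrt((n-2)/(1-rho^2)) = -0.8018 ~ t(8).
Step 5: Two-sided p-value from the t-distribution with 8 df = 0.445838.
Step 6: alpha = 0.05. fail to reject H0.

rho = -0.2727, p = 0.445838, fail to reject H0 at alpha = 0.05.


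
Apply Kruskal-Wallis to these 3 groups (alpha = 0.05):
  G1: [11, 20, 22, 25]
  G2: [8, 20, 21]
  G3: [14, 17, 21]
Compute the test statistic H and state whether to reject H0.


Step 1: Combine all N = 10 observations and assign midranks.
sorted (value, group, rank): (8,G2,1), (11,G1,2), (14,G3,3), (17,G3,4), (20,G1,5.5), (20,G2,5.5), (21,G2,7.5), (21,G3,7.5), (22,G1,9), (25,G1,10)
Step 2: Sum ranks within each group.
R_1 = 26.5 (n_1 = 4)
R_2 = 14 (n_2 = 3)
R_3 = 14.5 (n_3 = 3)
Step 3: H = 12/(N(N+1)) * sum(R_i^2/n_i) - 3(N+1)
     = 12/(10*11) * (26.5^2/4 + 14^2/3 + 14.5^2/3) - 3*11
     = 0.109091 * 310.979 - 33
     = 0.925000.
Step 4: Ties present; correction factor C = 1 - 12/(10^3 - 10) = 0.987879. Corrected H = 0.925000 / 0.987879 = 0.936350.
Step 5: Under H0, H ~ chi^2(2); p-value = 0.626144.
Step 6: alpha = 0.05. fail to reject H0.

H = 0.9363, df = 2, p = 0.626144, fail to reject H0.


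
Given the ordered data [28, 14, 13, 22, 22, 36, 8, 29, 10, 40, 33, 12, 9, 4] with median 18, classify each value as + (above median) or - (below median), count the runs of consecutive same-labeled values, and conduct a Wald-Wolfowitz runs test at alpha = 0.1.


Step 1: Compute median = 18; label A = above, B = below.
Labels in order: ABBAAABABAABBB  (n_A = 7, n_B = 7)
Step 2: Count runs R = 8.
Step 3: Under H0 (random ordering), E[R] = 2*n_A*n_B/(n_A+n_B) + 1 = 2*7*7/14 + 1 = 8.0000.
        Var[R] = 2*n_A*n_B*(2*n_A*n_B - n_A - n_B) / ((n_A+n_B)^2 * (n_A+n_B-1)) = 8232/2548 = 3.2308.
        SD[R] = 1.7974.
Step 4: R = E[R], so z = 0 with no continuity correction.
Step 5: Two-sided p-value via normal approximation = 2*(1 - Phi(|z|)) = 1.000000.
Step 6: alpha = 0.1. fail to reject H0.

R = 8, z = 0.0000, p = 1.000000, fail to reject H0.


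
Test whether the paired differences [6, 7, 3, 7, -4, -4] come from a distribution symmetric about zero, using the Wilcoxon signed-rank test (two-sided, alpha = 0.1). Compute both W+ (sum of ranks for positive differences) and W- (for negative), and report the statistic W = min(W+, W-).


Step 1: Drop any zero differences (none here) and take |d_i|.
|d| = [6, 7, 3, 7, 4, 4]
Step 2: Midrank |d_i| (ties get averaged ranks).
ranks: |6|->4, |7|->5.5, |3|->1, |7|->5.5, |4|->2.5, |4|->2.5
Step 3: Attach original signs; sum ranks with positive sign and with negative sign.
W+ = 4 + 5.5 + 1 + 5.5 = 16
W- = 2.5 + 2.5 = 5
(Check: W+ + W- = 21 should equal n(n+1)/2 = 21.)
Step 4: Test statistic W = min(W+, W-) = 5.
Step 5: Ties in |d|, so use the tie-corrected normal approximation.
        E[W] = n(n+1)/4 = 6*7/4 = 10.5.
        Tie groups: |d|=4 (t=2), |d|=7 (t=2); sum(t^3 - t) = 12.
        Var[W] = n(n+1)(2n+1)/24 - sum(t^3-t)/48 = 546/24 - 12/48 = 22.5.
        z = (W - E[W]) / sqrt(Var[W]) = (5 - 10.5) / 4.7434 = -1.1595.
        Two-sided p = 2*Phi(z) = 0.246252.
Step 6: alpha = 0.1. fail to reject H0.

W+ = 16, W- = 5, W = min = 5, p = 0.246252, fail to reject H0.


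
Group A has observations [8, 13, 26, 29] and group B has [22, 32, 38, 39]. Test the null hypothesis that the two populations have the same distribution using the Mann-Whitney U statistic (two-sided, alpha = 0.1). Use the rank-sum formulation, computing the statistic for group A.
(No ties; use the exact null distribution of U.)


Step 1: Combine and sort all 8 observations; assign midranks.
sorted (value, group): (8,X), (13,X), (22,Y), (26,X), (29,X), (32,Y), (38,Y), (39,Y)
ranks: 8->1, 13->2, 22->3, 26->4, 29->5, 32->6, 38->7, 39->8
Step 2: Rank sum for X: R1 = 1 + 2 + 4 + 5 = 12.
Step 3: U_X = R1 - n1(n1+1)/2 = 12 - 4*5/2 = 12 - 10 = 2.
       U_Y = n1*n2 - U_X = 16 - 2 = 14.
Step 4: No ties, so the exact null distribution of U (based on enumerating the C(8,4) = 70 equally likely rank assignments) gives the two-sided p-value.
Step 5: p-value = 0.114286; compare to alpha = 0.1. fail to reject H0.

U_X = 2, p = 0.114286, fail to reject H0 at alpha = 0.1.


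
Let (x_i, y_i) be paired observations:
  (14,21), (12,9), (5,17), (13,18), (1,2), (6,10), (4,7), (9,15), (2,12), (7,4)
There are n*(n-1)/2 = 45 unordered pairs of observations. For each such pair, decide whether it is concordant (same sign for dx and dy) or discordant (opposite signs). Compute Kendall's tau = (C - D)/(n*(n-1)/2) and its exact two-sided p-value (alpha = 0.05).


Step 1: Enumerate the 45 unordered pairs (i,j) with i<j and classify each by sign(x_j-x_i) * sign(y_j-y_i).
  (1,2):dx=-2,dy=-12->C; (1,3):dx=-9,dy=-4->C; (1,4):dx=-1,dy=-3->C; (1,5):dx=-13,dy=-19->C
  (1,6):dx=-8,dy=-11->C; (1,7):dx=-10,dy=-14->C; (1,8):dx=-5,dy=-6->C; (1,9):dx=-12,dy=-9->C
  (1,10):dx=-7,dy=-17->C; (2,3):dx=-7,dy=+8->D; (2,4):dx=+1,dy=+9->C; (2,5):dx=-11,dy=-7->C
  (2,6):dx=-6,dy=+1->D; (2,7):dx=-8,dy=-2->C; (2,8):dx=-3,dy=+6->D; (2,9):dx=-10,dy=+3->D
  (2,10):dx=-5,dy=-5->C; (3,4):dx=+8,dy=+1->C; (3,5):dx=-4,dy=-15->C; (3,6):dx=+1,dy=-7->D
  (3,7):dx=-1,dy=-10->C; (3,8):dx=+4,dy=-2->D; (3,9):dx=-3,dy=-5->C; (3,10):dx=+2,dy=-13->D
  (4,5):dx=-12,dy=-16->C; (4,6):dx=-7,dy=-8->C; (4,7):dx=-9,dy=-11->C; (4,8):dx=-4,dy=-3->C
  (4,9):dx=-11,dy=-6->C; (4,10):dx=-6,dy=-14->C; (5,6):dx=+5,dy=+8->C; (5,7):dx=+3,dy=+5->C
  (5,8):dx=+8,dy=+13->C; (5,9):dx=+1,dy=+10->C; (5,10):dx=+6,dy=+2->C; (6,7):dx=-2,dy=-3->C
  (6,8):dx=+3,dy=+5->C; (6,9):dx=-4,dy=+2->D; (6,10):dx=+1,dy=-6->D; (7,8):dx=+5,dy=+8->C
  (7,9):dx=-2,dy=+5->D; (7,10):dx=+3,dy=-3->D; (8,9):dx=-7,dy=-3->C; (8,10):dx=-2,dy=-11->C
  (9,10):dx=+5,dy=-8->D
Step 2: C = 33, D = 12, total pairs = 45.
Step 3: tau = (C - D)/(n(n-1)/2) = (33 - 12)/45 = 0.466667.
Step 4: Exact two-sided p-value (enumerate n! = 3628800 permutations of y under H0): p = 0.072550.
Step 5: alpha = 0.05. fail to reject H0.

tau_b = 0.4667 (C=33, D=12), p = 0.072550, fail to reject H0.


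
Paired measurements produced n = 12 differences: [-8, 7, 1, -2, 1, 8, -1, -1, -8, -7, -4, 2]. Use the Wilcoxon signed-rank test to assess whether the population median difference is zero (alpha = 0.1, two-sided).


Step 1: Drop any zero differences (none here) and take |d_i|.
|d| = [8, 7, 1, 2, 1, 8, 1, 1, 8, 7, 4, 2]
Step 2: Midrank |d_i| (ties get averaged ranks).
ranks: |8|->11, |7|->8.5, |1|->2.5, |2|->5.5, |1|->2.5, |8|->11, |1|->2.5, |1|->2.5, |8|->11, |7|->8.5, |4|->7, |2|->5.5
Step 3: Attach original signs; sum ranks with positive sign and with negative sign.
W+ = 8.5 + 2.5 + 2.5 + 11 + 5.5 = 30
W- = 11 + 5.5 + 2.5 + 2.5 + 11 + 8.5 + 7 = 48
(Check: W+ + W- = 78 should equal n(n+1)/2 = 78.)
Step 4: Test statistic W = min(W+, W-) = 30.
Step 5: Ties in |d|, so use the tie-corrected normal approximation.
        E[W] = n(n+1)/4 = 12*13/4 = 39.
        Tie groups: |d|=1 (t=4), |d|=2 (t=2), |d|=7 (t=2), |d|=8 (t=3); sum(t^3 - t) = 96.
        Var[W] = n(n+1)(2n+1)/24 - sum(t^3-t)/48 = 3900/24 - 96/48 = 160.5.
        z = (W - E[W]) / sqrt(Var[W]) = (30 - 39) / 12.6689 = -0.7104.
        Two-sided p = 2*Phi(z) = 0.477454.
Step 6: alpha = 0.1. fail to reject H0.

W+ = 30, W- = 48, W = min = 30, p = 0.477454, fail to reject H0.


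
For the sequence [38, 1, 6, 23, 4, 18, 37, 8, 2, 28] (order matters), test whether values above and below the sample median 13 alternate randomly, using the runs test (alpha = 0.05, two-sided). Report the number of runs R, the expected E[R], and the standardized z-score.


Step 1: Compute median = 13; label A = above, B = below.
Labels in order: ABBABAABBA  (n_A = 5, n_B = 5)
Step 2: Count runs R = 7.
Step 3: Under H0 (random ordering), E[R] = 2*n_A*n_B/(n_A+n_B) + 1 = 2*5*5/10 + 1 = 6.0000.
        Var[R] = 2*n_A*n_B*(2*n_A*n_B - n_A - n_B) / ((n_A+n_B)^2 * (n_A+n_B-1)) = 2000/900 = 2.2222.
        SD[R] = 1.4907.
Step 4: Continuity-corrected z = (R - 0.5 - E[R]) / SD[R] = (7 - 0.5 - 6.0000) / 1.4907 = 0.3354.
Step 5: Two-sided p-value via normal approximation = 2*(1 - Phi(|z|)) = 0.737316.
Step 6: alpha = 0.05. fail to reject H0.

R = 7, z = 0.3354, p = 0.737316, fail to reject H0.


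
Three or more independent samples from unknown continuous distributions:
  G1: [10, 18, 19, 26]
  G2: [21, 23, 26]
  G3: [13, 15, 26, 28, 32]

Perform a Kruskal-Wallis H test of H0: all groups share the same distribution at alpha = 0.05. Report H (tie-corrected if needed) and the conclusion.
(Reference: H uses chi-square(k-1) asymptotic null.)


Step 1: Combine all N = 12 observations and assign midranks.
sorted (value, group, rank): (10,G1,1), (13,G3,2), (15,G3,3), (18,G1,4), (19,G1,5), (21,G2,6), (23,G2,7), (26,G1,9), (26,G2,9), (26,G3,9), (28,G3,11), (32,G3,12)
Step 2: Sum ranks within each group.
R_1 = 19 (n_1 = 4)
R_2 = 22 (n_2 = 3)
R_3 = 37 (n_3 = 5)
Step 3: H = 12/(N(N+1)) * sum(R_i^2/n_i) - 3(N+1)
     = 12/(12*13) * (19^2/4 + 22^2/3 + 37^2/5) - 3*13
     = 0.076923 * 525.383 - 39
     = 1.414103.
Step 4: Ties present; correction factor C = 1 - 24/(12^3 - 12) = 0.986014. Corrected H = 1.414103 / 0.986014 = 1.434161.
Step 5: Under H0, H ~ chi^2(2); p-value = 0.488175.
Step 6: alpha = 0.05. fail to reject H0.

H = 1.4342, df = 2, p = 0.488175, fail to reject H0.


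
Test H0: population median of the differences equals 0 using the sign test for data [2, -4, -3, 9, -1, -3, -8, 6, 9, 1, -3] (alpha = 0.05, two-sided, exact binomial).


Step 1: Discard zero differences. Original n = 11; n_eff = number of nonzero differences = 11.
Nonzero differences (with sign): +2, -4, -3, +9, -1, -3, -8, +6, +9, +1, -3
Step 2: Count signs: positive = 5, negative = 6.
Step 3: Under H0: P(positive) = 0.5, so the number of positives S ~ Bin(11, 0.5).
Step 4: Two-sided exact p-value = sum of Bin(11,0.5) probabilities at or below the observed probability = 1.000000.
Step 5: alpha = 0.05. fail to reject H0.

n_eff = 11, pos = 5, neg = 6, p = 1.000000, fail to reject H0.


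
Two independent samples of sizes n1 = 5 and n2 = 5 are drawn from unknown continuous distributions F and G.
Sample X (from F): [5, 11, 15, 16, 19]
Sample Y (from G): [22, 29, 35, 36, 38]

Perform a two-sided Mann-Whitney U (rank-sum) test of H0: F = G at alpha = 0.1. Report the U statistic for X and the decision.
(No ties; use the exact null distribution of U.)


Step 1: Combine and sort all 10 observations; assign midranks.
sorted (value, group): (5,X), (11,X), (15,X), (16,X), (19,X), (22,Y), (29,Y), (35,Y), (36,Y), (38,Y)
ranks: 5->1, 11->2, 15->3, 16->4, 19->5, 22->6, 29->7, 35->8, 36->9, 38->10
Step 2: Rank sum for X: R1 = 1 + 2 + 3 + 4 + 5 = 15.
Step 3: U_X = R1 - n1(n1+1)/2 = 15 - 5*6/2 = 15 - 15 = 0.
       U_Y = n1*n2 - U_X = 25 - 0 = 25.
Step 4: No ties, so the exact null distribution of U (based on enumerating the C(10,5) = 252 equally likely rank assignments) gives the two-sided p-value.
Step 5: p-value = 0.007937; compare to alpha = 0.1. reject H0.

U_X = 0, p = 0.007937, reject H0 at alpha = 0.1.


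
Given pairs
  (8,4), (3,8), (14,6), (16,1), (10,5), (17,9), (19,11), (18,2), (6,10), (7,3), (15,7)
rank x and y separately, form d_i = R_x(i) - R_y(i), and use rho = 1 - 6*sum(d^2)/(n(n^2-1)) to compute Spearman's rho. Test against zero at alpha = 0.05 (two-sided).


Step 1: Rank x and y separately (midranks; no ties here).
rank(x): 8->4, 3->1, 14->6, 16->8, 10->5, 17->9, 19->11, 18->10, 6->2, 7->3, 15->7
rank(y): 4->4, 8->8, 6->6, 1->1, 5->5, 9->9, 11->11, 2->2, 10->10, 3->3, 7->7
Step 2: d_i = R_x(i) - R_y(i); compute d_i^2.
  (4-4)^2=0, (1-8)^2=49, (6-6)^2=0, (8-1)^2=49, (5-5)^2=0, (9-9)^2=0, (11-11)^2=0, (10-2)^2=64, (2-10)^2=64, (3-3)^2=0, (7-7)^2=0
sum(d^2) = 226.
Step 3: rho = 1 - 6*226 / (11*(11^2 - 1)) = 1 - 1356/1320 = -0.027273.
Step 4: Under H0, t = rho * sqrt((n-2)/(1-rho^2)) = -0.0818 ~ t(9).
Step 5: Two-sided p-value from the t-distribution with 9 df = 0.936558.
Step 6: alpha = 0.05. fail to reject H0.

rho = -0.0273, p = 0.936558, fail to reject H0 at alpha = 0.05.


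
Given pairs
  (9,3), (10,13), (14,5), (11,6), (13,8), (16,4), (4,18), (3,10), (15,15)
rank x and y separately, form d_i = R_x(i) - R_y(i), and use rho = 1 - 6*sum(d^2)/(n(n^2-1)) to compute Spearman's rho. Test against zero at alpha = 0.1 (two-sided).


Step 1: Rank x and y separately (midranks; no ties here).
rank(x): 9->3, 10->4, 14->7, 11->5, 13->6, 16->9, 4->2, 3->1, 15->8
rank(y): 3->1, 13->7, 5->3, 6->4, 8->5, 4->2, 18->9, 10->6, 15->8
Step 2: d_i = R_x(i) - R_y(i); compute d_i^2.
  (3-1)^2=4, (4-7)^2=9, (7-3)^2=16, (5-4)^2=1, (6-5)^2=1, (9-2)^2=49, (2-9)^2=49, (1-6)^2=25, (8-8)^2=0
sum(d^2) = 154.
Step 3: rho = 1 - 6*154 / (9*(9^2 - 1)) = 1 - 924/720 = -0.283333.
Step 4: Under H0, t = rho * sqrt((n-2)/(1-rho^2)) = -0.7817 ~ t(7).
Step 5: Two-sided p-value from the t-distribution with 7 df = 0.460030.
Step 6: alpha = 0.1. fail to reject H0.

rho = -0.2833, p = 0.460030, fail to reject H0 at alpha = 0.1.


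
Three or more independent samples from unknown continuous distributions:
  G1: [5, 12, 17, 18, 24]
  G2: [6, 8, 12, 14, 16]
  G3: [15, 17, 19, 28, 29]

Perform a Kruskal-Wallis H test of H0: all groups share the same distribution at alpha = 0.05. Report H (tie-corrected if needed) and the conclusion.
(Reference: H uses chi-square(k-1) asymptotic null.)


Step 1: Combine all N = 15 observations and assign midranks.
sorted (value, group, rank): (5,G1,1), (6,G2,2), (8,G2,3), (12,G1,4.5), (12,G2,4.5), (14,G2,6), (15,G3,7), (16,G2,8), (17,G1,9.5), (17,G3,9.5), (18,G1,11), (19,G3,12), (24,G1,13), (28,G3,14), (29,G3,15)
Step 2: Sum ranks within each group.
R_1 = 39 (n_1 = 5)
R_2 = 23.5 (n_2 = 5)
R_3 = 57.5 (n_3 = 5)
Step 3: H = 12/(N(N+1)) * sum(R_i^2/n_i) - 3(N+1)
     = 12/(15*16) * (39^2/5 + 23.5^2/5 + 57.5^2/5) - 3*16
     = 0.050000 * 1075.9 - 48
     = 5.795000.
Step 4: Ties present; correction factor C = 1 - 12/(15^3 - 15) = 0.996429. Corrected H = 5.795000 / 0.996429 = 5.815771.
Step 5: Under H0, H ~ chi^2(2); p-value = 0.054591.
Step 6: alpha = 0.05. fail to reject H0.

H = 5.8158, df = 2, p = 0.054591, fail to reject H0.


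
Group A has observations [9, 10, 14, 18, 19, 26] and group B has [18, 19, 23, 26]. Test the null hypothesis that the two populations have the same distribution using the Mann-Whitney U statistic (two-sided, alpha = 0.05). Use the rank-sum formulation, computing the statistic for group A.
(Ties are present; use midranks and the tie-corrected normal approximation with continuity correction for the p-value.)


Step 1: Combine and sort all 10 observations; assign midranks.
sorted (value, group): (9,X), (10,X), (14,X), (18,X), (18,Y), (19,X), (19,Y), (23,Y), (26,X), (26,Y)
ranks: 9->1, 10->2, 14->3, 18->4.5, 18->4.5, 19->6.5, 19->6.5, 23->8, 26->9.5, 26->9.5
Step 2: Rank sum for X: R1 = 1 + 2 + 3 + 4.5 + 6.5 + 9.5 = 26.5.
Step 3: U_X = R1 - n1(n1+1)/2 = 26.5 - 6*7/2 = 26.5 - 21 = 5.5.
       U_Y = n1*n2 - U_X = 24 - 5.5 = 18.5.
Step 4: Ties are present, so use the tie-corrected normal approximation (with continuity correction) for the p-value.
Step 5: p-value = 0.196706; compare to alpha = 0.05. fail to reject H0.

U_X = 5.5, p = 0.196706, fail to reject H0 at alpha = 0.05.


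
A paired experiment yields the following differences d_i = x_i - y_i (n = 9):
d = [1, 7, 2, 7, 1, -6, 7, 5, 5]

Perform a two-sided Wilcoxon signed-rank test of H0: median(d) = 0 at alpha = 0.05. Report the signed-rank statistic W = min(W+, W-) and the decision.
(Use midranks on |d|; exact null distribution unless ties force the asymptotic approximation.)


Step 1: Drop any zero differences (none here) and take |d_i|.
|d| = [1, 7, 2, 7, 1, 6, 7, 5, 5]
Step 2: Midrank |d_i| (ties get averaged ranks).
ranks: |1|->1.5, |7|->8, |2|->3, |7|->8, |1|->1.5, |6|->6, |7|->8, |5|->4.5, |5|->4.5
Step 3: Attach original signs; sum ranks with positive sign and with negative sign.
W+ = 1.5 + 8 + 3 + 8 + 1.5 + 8 + 4.5 + 4.5 = 39
W- = 6 = 6
(Check: W+ + W- = 45 should equal n(n+1)/2 = 45.)
Step 4: Test statistic W = min(W+, W-) = 6.
Step 5: Ties in |d|, so use the tie-corrected normal approximation.
        E[W] = n(n+1)/4 = 9*10/4 = 22.5.
        Tie groups: |d|=1 (t=2), |d|=5 (t=2), |d|=7 (t=3); sum(t^3 - t) = 36.
        Var[W] = n(n+1)(2n+1)/24 - sum(t^3-t)/48 = 1710/24 - 36/48 = 70.5.
        z = (W - E[W]) / sqrt(Var[W]) = (6 - 22.5) / 8.3964 = -1.9651.
        Two-sided p = 2*Phi(z) = 0.049400.
Step 6: alpha = 0.05. reject H0.

W+ = 39, W- = 6, W = min = 6, p = 0.049400, reject H0.


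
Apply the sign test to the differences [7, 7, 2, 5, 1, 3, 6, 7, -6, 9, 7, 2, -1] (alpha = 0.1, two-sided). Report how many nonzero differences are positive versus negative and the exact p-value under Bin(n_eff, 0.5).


Step 1: Discard zero differences. Original n = 13; n_eff = number of nonzero differences = 13.
Nonzero differences (with sign): +7, +7, +2, +5, +1, +3, +6, +7, -6, +9, +7, +2, -1
Step 2: Count signs: positive = 11, negative = 2.
Step 3: Under H0: P(positive) = 0.5, so the number of positives S ~ Bin(13, 0.5).
Step 4: Two-sided exact p-value = sum of Bin(13,0.5) probabilities at or below the observed probability = 0.022461.
Step 5: alpha = 0.1. reject H0.

n_eff = 13, pos = 11, neg = 2, p = 0.022461, reject H0.


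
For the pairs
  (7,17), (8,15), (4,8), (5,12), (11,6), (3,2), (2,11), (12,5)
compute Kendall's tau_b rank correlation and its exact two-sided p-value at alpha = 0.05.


Step 1: Enumerate the 28 unordered pairs (i,j) with i<j and classify each by sign(x_j-x_i) * sign(y_j-y_i).
  (1,2):dx=+1,dy=-2->D; (1,3):dx=-3,dy=-9->C; (1,4):dx=-2,dy=-5->C; (1,5):dx=+4,dy=-11->D
  (1,6):dx=-4,dy=-15->C; (1,7):dx=-5,dy=-6->C; (1,8):dx=+5,dy=-12->D; (2,3):dx=-4,dy=-7->C
  (2,4):dx=-3,dy=-3->C; (2,5):dx=+3,dy=-9->D; (2,6):dx=-5,dy=-13->C; (2,7):dx=-6,dy=-4->C
  (2,8):dx=+4,dy=-10->D; (3,4):dx=+1,dy=+4->C; (3,5):dx=+7,dy=-2->D; (3,6):dx=-1,dy=-6->C
  (3,7):dx=-2,dy=+3->D; (3,8):dx=+8,dy=-3->D; (4,5):dx=+6,dy=-6->D; (4,6):dx=-2,dy=-10->C
  (4,7):dx=-3,dy=-1->C; (4,8):dx=+7,dy=-7->D; (5,6):dx=-8,dy=-4->C; (5,7):dx=-9,dy=+5->D
  (5,8):dx=+1,dy=-1->D; (6,7):dx=-1,dy=+9->D; (6,8):dx=+9,dy=+3->C; (7,8):dx=+10,dy=-6->D
Step 2: C = 14, D = 14, total pairs = 28.
Step 3: tau = (C - D)/(n(n-1)/2) = (14 - 14)/28 = 0.000000.
Step 4: Exact two-sided p-value (enumerate n! = 40320 permutations of y under H0): p = 1.000000.
Step 5: alpha = 0.05. fail to reject H0.

tau_b = 0.0000 (C=14, D=14), p = 1.000000, fail to reject H0.


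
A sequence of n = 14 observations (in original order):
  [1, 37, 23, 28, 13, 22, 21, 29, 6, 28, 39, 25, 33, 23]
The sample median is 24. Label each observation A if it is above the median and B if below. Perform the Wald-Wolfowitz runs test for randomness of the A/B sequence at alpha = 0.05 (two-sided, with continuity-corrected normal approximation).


Step 1: Compute median = 24; label A = above, B = below.
Labels in order: BABABBBABAAAAB  (n_A = 7, n_B = 7)
Step 2: Count runs R = 9.
Step 3: Under H0 (random ordering), E[R] = 2*n_A*n_B/(n_A+n_B) + 1 = 2*7*7/14 + 1 = 8.0000.
        Var[R] = 2*n_A*n_B*(2*n_A*n_B - n_A - n_B) / ((n_A+n_B)^2 * (n_A+n_B-1)) = 8232/2548 = 3.2308.
        SD[R] = 1.7974.
Step 4: Continuity-corrected z = (R - 0.5 - E[R]) / SD[R] = (9 - 0.5 - 8.0000) / 1.7974 = 0.2782.
Step 5: Two-sided p-value via normal approximation = 2*(1 - Phi(|z|)) = 0.780879.
Step 6: alpha = 0.05. fail to reject H0.

R = 9, z = 0.2782, p = 0.780879, fail to reject H0.


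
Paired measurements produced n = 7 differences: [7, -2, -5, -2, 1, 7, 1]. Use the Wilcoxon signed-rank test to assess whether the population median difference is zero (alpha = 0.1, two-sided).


Step 1: Drop any zero differences (none here) and take |d_i|.
|d| = [7, 2, 5, 2, 1, 7, 1]
Step 2: Midrank |d_i| (ties get averaged ranks).
ranks: |7|->6.5, |2|->3.5, |5|->5, |2|->3.5, |1|->1.5, |7|->6.5, |1|->1.5
Step 3: Attach original signs; sum ranks with positive sign and with negative sign.
W+ = 6.5 + 1.5 + 6.5 + 1.5 = 16
W- = 3.5 + 5 + 3.5 = 12
(Check: W+ + W- = 28 should equal n(n+1)/2 = 28.)
Step 4: Test statistic W = min(W+, W-) = 12.
Step 5: Ties in |d|, so use the tie-corrected normal approximation.
        E[W] = n(n+1)/4 = 7*8/4 = 14.
        Tie groups: |d|=1 (t=2), |d|=2 (t=2), |d|=7 (t=2); sum(t^3 - t) = 18.
        Var[W] = n(n+1)(2n+1)/24 - sum(t^3-t)/48 = 840/24 - 18/48 = 34.625.
        z = (W - E[W]) / sqrt(Var[W]) = (12 - 14) / 5.8843 = -0.3399.
        Two-sided p = 2*Phi(z) = 0.733941.
Step 6: alpha = 0.1. fail to reject H0.

W+ = 16, W- = 12, W = min = 12, p = 0.733941, fail to reject H0.


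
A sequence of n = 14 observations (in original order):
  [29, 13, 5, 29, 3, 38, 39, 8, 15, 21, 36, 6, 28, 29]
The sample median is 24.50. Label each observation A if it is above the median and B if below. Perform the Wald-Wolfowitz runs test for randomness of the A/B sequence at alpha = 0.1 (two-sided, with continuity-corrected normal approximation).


Step 1: Compute median = 24.50; label A = above, B = below.
Labels in order: ABBABAABBBABAA  (n_A = 7, n_B = 7)
Step 2: Count runs R = 9.
Step 3: Under H0 (random ordering), E[R] = 2*n_A*n_B/(n_A+n_B) + 1 = 2*7*7/14 + 1 = 8.0000.
        Var[R] = 2*n_A*n_B*(2*n_A*n_B - n_A - n_B) / ((n_A+n_B)^2 * (n_A+n_B-1)) = 8232/2548 = 3.2308.
        SD[R] = 1.7974.
Step 4: Continuity-corrected z = (R - 0.5 - E[R]) / SD[R] = (9 - 0.5 - 8.0000) / 1.7974 = 0.2782.
Step 5: Two-sided p-value via normal approximation = 2*(1 - Phi(|z|)) = 0.780879.
Step 6: alpha = 0.1. fail to reject H0.

R = 9, z = 0.2782, p = 0.780879, fail to reject H0.


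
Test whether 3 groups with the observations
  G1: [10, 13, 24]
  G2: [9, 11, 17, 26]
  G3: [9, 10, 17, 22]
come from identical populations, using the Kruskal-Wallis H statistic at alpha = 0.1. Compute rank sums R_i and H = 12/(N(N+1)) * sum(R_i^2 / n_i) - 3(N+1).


Step 1: Combine all N = 11 observations and assign midranks.
sorted (value, group, rank): (9,G2,1.5), (9,G3,1.5), (10,G1,3.5), (10,G3,3.5), (11,G2,5), (13,G1,6), (17,G2,7.5), (17,G3,7.5), (22,G3,9), (24,G1,10), (26,G2,11)
Step 2: Sum ranks within each group.
R_1 = 19.5 (n_1 = 3)
R_2 = 25 (n_2 = 4)
R_3 = 21.5 (n_3 = 4)
Step 3: H = 12/(N(N+1)) * sum(R_i^2/n_i) - 3(N+1)
     = 12/(11*12) * (19.5^2/3 + 25^2/4 + 21.5^2/4) - 3*12
     = 0.090909 * 398.562 - 36
     = 0.232955.
Step 4: Ties present; correction factor C = 1 - 18/(11^3 - 11) = 0.986364. Corrected H = 0.232955 / 0.986364 = 0.236175.
Step 5: Under H0, H ~ chi^2(2); p-value = 0.888618.
Step 6: alpha = 0.1. fail to reject H0.

H = 0.2362, df = 2, p = 0.888618, fail to reject H0.


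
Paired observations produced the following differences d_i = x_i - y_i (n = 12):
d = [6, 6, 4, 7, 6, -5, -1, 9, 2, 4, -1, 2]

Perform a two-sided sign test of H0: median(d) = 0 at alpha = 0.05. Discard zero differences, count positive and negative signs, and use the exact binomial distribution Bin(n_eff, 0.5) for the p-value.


Step 1: Discard zero differences. Original n = 12; n_eff = number of nonzero differences = 12.
Nonzero differences (with sign): +6, +6, +4, +7, +6, -5, -1, +9, +2, +4, -1, +2
Step 2: Count signs: positive = 9, negative = 3.
Step 3: Under H0: P(positive) = 0.5, so the number of positives S ~ Bin(12, 0.5).
Step 4: Two-sided exact p-value = sum of Bin(12,0.5) probabilities at or below the observed probability = 0.145996.
Step 5: alpha = 0.05. fail to reject H0.

n_eff = 12, pos = 9, neg = 3, p = 0.145996, fail to reject H0.


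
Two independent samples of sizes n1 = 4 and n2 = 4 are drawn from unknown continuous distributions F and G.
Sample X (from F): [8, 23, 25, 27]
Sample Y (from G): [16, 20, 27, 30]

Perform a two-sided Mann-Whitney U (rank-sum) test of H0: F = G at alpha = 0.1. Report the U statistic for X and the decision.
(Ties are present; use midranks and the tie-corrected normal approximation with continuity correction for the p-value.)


Step 1: Combine and sort all 8 observations; assign midranks.
sorted (value, group): (8,X), (16,Y), (20,Y), (23,X), (25,X), (27,X), (27,Y), (30,Y)
ranks: 8->1, 16->2, 20->3, 23->4, 25->5, 27->6.5, 27->6.5, 30->8
Step 2: Rank sum for X: R1 = 1 + 4 + 5 + 6.5 = 16.5.
Step 3: U_X = R1 - n1(n1+1)/2 = 16.5 - 4*5/2 = 16.5 - 10 = 6.5.
       U_Y = n1*n2 - U_X = 16 - 6.5 = 9.5.
Step 4: Ties are present, so use the tie-corrected normal approximation (with continuity correction) for the p-value.
Step 5: p-value = 0.771503; compare to alpha = 0.1. fail to reject H0.

U_X = 6.5, p = 0.771503, fail to reject H0 at alpha = 0.1.


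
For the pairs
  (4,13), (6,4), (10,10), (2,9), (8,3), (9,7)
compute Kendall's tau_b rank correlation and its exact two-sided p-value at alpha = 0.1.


Step 1: Enumerate the 15 unordered pairs (i,j) with i<j and classify each by sign(x_j-x_i) * sign(y_j-y_i).
  (1,2):dx=+2,dy=-9->D; (1,3):dx=+6,dy=-3->D; (1,4):dx=-2,dy=-4->C; (1,5):dx=+4,dy=-10->D
  (1,6):dx=+5,dy=-6->D; (2,3):dx=+4,dy=+6->C; (2,4):dx=-4,dy=+5->D; (2,5):dx=+2,dy=-1->D
  (2,6):dx=+3,dy=+3->C; (3,4):dx=-8,dy=-1->C; (3,5):dx=-2,dy=-7->C; (3,6):dx=-1,dy=-3->C
  (4,5):dx=+6,dy=-6->D; (4,6):dx=+7,dy=-2->D; (5,6):dx=+1,dy=+4->C
Step 2: C = 7, D = 8, total pairs = 15.
Step 3: tau = (C - D)/(n(n-1)/2) = (7 - 8)/15 = -0.066667.
Step 4: Exact two-sided p-value (enumerate n! = 720 permutations of y under H0): p = 1.000000.
Step 5: alpha = 0.1. fail to reject H0.

tau_b = -0.0667 (C=7, D=8), p = 1.000000, fail to reject H0.


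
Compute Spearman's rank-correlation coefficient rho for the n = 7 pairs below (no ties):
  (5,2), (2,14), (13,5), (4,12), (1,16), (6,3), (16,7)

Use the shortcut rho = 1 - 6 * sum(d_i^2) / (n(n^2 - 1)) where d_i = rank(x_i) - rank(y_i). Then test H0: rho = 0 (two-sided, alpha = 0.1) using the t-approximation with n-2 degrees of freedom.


Step 1: Rank x and y separately (midranks; no ties here).
rank(x): 5->4, 2->2, 13->6, 4->3, 1->1, 6->5, 16->7
rank(y): 2->1, 14->6, 5->3, 12->5, 16->7, 3->2, 7->4
Step 2: d_i = R_x(i) - R_y(i); compute d_i^2.
  (4-1)^2=9, (2-6)^2=16, (6-3)^2=9, (3-5)^2=4, (1-7)^2=36, (5-2)^2=9, (7-4)^2=9
sum(d^2) = 92.
Step 3: rho = 1 - 6*92 / (7*(7^2 - 1)) = 1 - 552/336 = -0.642857.
Step 4: Under H0, t = rho * sqrt((n-2)/(1-rho^2)) = -1.8766 ~ t(5).
Step 5: Two-sided p-value from the t-distribution with 5 df = 0.119392.
Step 6: alpha = 0.1. fail to reject H0.

rho = -0.6429, p = 0.119392, fail to reject H0 at alpha = 0.1.


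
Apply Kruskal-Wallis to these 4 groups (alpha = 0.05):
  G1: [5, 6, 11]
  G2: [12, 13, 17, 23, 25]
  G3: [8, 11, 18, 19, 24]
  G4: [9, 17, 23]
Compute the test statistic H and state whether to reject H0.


Step 1: Combine all N = 16 observations and assign midranks.
sorted (value, group, rank): (5,G1,1), (6,G1,2), (8,G3,3), (9,G4,4), (11,G1,5.5), (11,G3,5.5), (12,G2,7), (13,G2,8), (17,G2,9.5), (17,G4,9.5), (18,G3,11), (19,G3,12), (23,G2,13.5), (23,G4,13.5), (24,G3,15), (25,G2,16)
Step 2: Sum ranks within each group.
R_1 = 8.5 (n_1 = 3)
R_2 = 54 (n_2 = 5)
R_3 = 46.5 (n_3 = 5)
R_4 = 27 (n_4 = 3)
Step 3: H = 12/(N(N+1)) * sum(R_i^2/n_i) - 3(N+1)
     = 12/(16*17) * (8.5^2/3 + 54^2/5 + 46.5^2/5 + 27^2/3) - 3*17
     = 0.044118 * 1282.73 - 51
     = 5.591176.
Step 4: Ties present; correction factor C = 1 - 18/(16^3 - 16) = 0.995588. Corrected H = 5.591176 / 0.995588 = 5.615953.
Step 5: Under H0, H ~ chi^2(3); p-value = 0.131866.
Step 6: alpha = 0.05. fail to reject H0.

H = 5.6160, df = 3, p = 0.131866, fail to reject H0.


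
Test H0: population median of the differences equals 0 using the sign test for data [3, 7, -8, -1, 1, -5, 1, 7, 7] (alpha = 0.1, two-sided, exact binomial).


Step 1: Discard zero differences. Original n = 9; n_eff = number of nonzero differences = 9.
Nonzero differences (with sign): +3, +7, -8, -1, +1, -5, +1, +7, +7
Step 2: Count signs: positive = 6, negative = 3.
Step 3: Under H0: P(positive) = 0.5, so the number of positives S ~ Bin(9, 0.5).
Step 4: Two-sided exact p-value = sum of Bin(9,0.5) probabilities at or below the observed probability = 0.507812.
Step 5: alpha = 0.1. fail to reject H0.

n_eff = 9, pos = 6, neg = 3, p = 0.507812, fail to reject H0.


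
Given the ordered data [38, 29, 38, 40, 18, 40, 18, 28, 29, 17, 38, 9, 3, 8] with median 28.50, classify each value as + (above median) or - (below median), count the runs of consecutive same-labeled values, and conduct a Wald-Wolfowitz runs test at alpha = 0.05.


Step 1: Compute median = 28.50; label A = above, B = below.
Labels in order: AAAABABBABABBB  (n_A = 7, n_B = 7)
Step 2: Count runs R = 8.
Step 3: Under H0 (random ordering), E[R] = 2*n_A*n_B/(n_A+n_B) + 1 = 2*7*7/14 + 1 = 8.0000.
        Var[R] = 2*n_A*n_B*(2*n_A*n_B - n_A - n_B) / ((n_A+n_B)^2 * (n_A+n_B-1)) = 8232/2548 = 3.2308.
        SD[R] = 1.7974.
Step 4: R = E[R], so z = 0 with no continuity correction.
Step 5: Two-sided p-value via normal approximation = 2*(1 - Phi(|z|)) = 1.000000.
Step 6: alpha = 0.05. fail to reject H0.

R = 8, z = 0.0000, p = 1.000000, fail to reject H0.


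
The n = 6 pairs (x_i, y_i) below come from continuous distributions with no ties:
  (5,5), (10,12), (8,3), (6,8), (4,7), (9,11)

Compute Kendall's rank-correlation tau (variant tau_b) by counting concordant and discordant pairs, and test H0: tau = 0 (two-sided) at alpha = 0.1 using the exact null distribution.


Step 1: Enumerate the 15 unordered pairs (i,j) with i<j and classify each by sign(x_j-x_i) * sign(y_j-y_i).
  (1,2):dx=+5,dy=+7->C; (1,3):dx=+3,dy=-2->D; (1,4):dx=+1,dy=+3->C; (1,5):dx=-1,dy=+2->D
  (1,6):dx=+4,dy=+6->C; (2,3):dx=-2,dy=-9->C; (2,4):dx=-4,dy=-4->C; (2,5):dx=-6,dy=-5->C
  (2,6):dx=-1,dy=-1->C; (3,4):dx=-2,dy=+5->D; (3,5):dx=-4,dy=+4->D; (3,6):dx=+1,dy=+8->C
  (4,5):dx=-2,dy=-1->C; (4,6):dx=+3,dy=+3->C; (5,6):dx=+5,dy=+4->C
Step 2: C = 11, D = 4, total pairs = 15.
Step 3: tau = (C - D)/(n(n-1)/2) = (11 - 4)/15 = 0.466667.
Step 4: Exact two-sided p-value (enumerate n! = 720 permutations of y under H0): p = 0.272222.
Step 5: alpha = 0.1. fail to reject H0.

tau_b = 0.4667 (C=11, D=4), p = 0.272222, fail to reject H0.


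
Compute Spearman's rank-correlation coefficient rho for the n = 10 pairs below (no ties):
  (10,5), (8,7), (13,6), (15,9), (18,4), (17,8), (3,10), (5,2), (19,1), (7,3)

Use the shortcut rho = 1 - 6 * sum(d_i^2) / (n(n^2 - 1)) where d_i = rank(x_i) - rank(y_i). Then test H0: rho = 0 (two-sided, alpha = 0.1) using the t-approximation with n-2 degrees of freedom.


Step 1: Rank x and y separately (midranks; no ties here).
rank(x): 10->5, 8->4, 13->6, 15->7, 18->9, 17->8, 3->1, 5->2, 19->10, 7->3
rank(y): 5->5, 7->7, 6->6, 9->9, 4->4, 8->8, 10->10, 2->2, 1->1, 3->3
Step 2: d_i = R_x(i) - R_y(i); compute d_i^2.
  (5-5)^2=0, (4-7)^2=9, (6-6)^2=0, (7-9)^2=4, (9-4)^2=25, (8-8)^2=0, (1-10)^2=81, (2-2)^2=0, (10-1)^2=81, (3-3)^2=0
sum(d^2) = 200.
Step 3: rho = 1 - 6*200 / (10*(10^2 - 1)) = 1 - 1200/990 = -0.212121.
Step 4: Under H0, t = rho * sqrt((n-2)/(1-rho^2)) = -0.6139 ~ t(8).
Step 5: Two-sided p-value from the t-distribution with 8 df = 0.556306.
Step 6: alpha = 0.1. fail to reject H0.

rho = -0.2121, p = 0.556306, fail to reject H0 at alpha = 0.1.


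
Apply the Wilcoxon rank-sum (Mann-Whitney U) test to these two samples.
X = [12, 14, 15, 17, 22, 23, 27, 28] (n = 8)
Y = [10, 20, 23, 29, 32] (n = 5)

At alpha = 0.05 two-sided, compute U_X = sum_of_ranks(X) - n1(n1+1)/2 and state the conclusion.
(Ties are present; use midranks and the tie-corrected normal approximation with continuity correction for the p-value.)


Step 1: Combine and sort all 13 observations; assign midranks.
sorted (value, group): (10,Y), (12,X), (14,X), (15,X), (17,X), (20,Y), (22,X), (23,X), (23,Y), (27,X), (28,X), (29,Y), (32,Y)
ranks: 10->1, 12->2, 14->3, 15->4, 17->5, 20->6, 22->7, 23->8.5, 23->8.5, 27->10, 28->11, 29->12, 32->13
Step 2: Rank sum for X: R1 = 2 + 3 + 4 + 5 + 7 + 8.5 + 10 + 11 = 50.5.
Step 3: U_X = R1 - n1(n1+1)/2 = 50.5 - 8*9/2 = 50.5 - 36 = 14.5.
       U_Y = n1*n2 - U_X = 40 - 14.5 = 25.5.
Step 4: Ties are present, so use the tie-corrected normal approximation (with continuity correction) for the p-value.
Step 5: p-value = 0.463600; compare to alpha = 0.05. fail to reject H0.

U_X = 14.5, p = 0.463600, fail to reject H0 at alpha = 0.05.


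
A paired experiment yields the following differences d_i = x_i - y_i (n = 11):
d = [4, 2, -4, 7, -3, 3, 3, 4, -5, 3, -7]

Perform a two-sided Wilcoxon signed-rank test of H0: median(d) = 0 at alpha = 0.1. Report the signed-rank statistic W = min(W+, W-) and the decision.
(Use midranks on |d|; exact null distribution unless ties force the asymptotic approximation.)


Step 1: Drop any zero differences (none here) and take |d_i|.
|d| = [4, 2, 4, 7, 3, 3, 3, 4, 5, 3, 7]
Step 2: Midrank |d_i| (ties get averaged ranks).
ranks: |4|->7, |2|->1, |4|->7, |7|->10.5, |3|->3.5, |3|->3.5, |3|->3.5, |4|->7, |5|->9, |3|->3.5, |7|->10.5
Step 3: Attach original signs; sum ranks with positive sign and with negative sign.
W+ = 7 + 1 + 10.5 + 3.5 + 3.5 + 7 + 3.5 = 36
W- = 7 + 3.5 + 9 + 10.5 = 30
(Check: W+ + W- = 66 should equal n(n+1)/2 = 66.)
Step 4: Test statistic W = min(W+, W-) = 30.
Step 5: Ties in |d|, so use the tie-corrected normal approximation.
        E[W] = n(n+1)/4 = 11*12/4 = 33.
        Tie groups: |d|=3 (t=4), |d|=4 (t=3), |d|=7 (t=2); sum(t^3 - t) = 90.
        Var[W] = n(n+1)(2n+1)/24 - sum(t^3-t)/48 = 3036/24 - 90/48 = 124.625.
        z = (W - E[W]) / sqrt(Var[W]) = (30 - 33) / 11.1636 = -0.2687.
        Two-sided p = 2*Phi(z) = 0.788136.
Step 6: alpha = 0.1. fail to reject H0.

W+ = 36, W- = 30, W = min = 30, p = 0.788136, fail to reject H0.


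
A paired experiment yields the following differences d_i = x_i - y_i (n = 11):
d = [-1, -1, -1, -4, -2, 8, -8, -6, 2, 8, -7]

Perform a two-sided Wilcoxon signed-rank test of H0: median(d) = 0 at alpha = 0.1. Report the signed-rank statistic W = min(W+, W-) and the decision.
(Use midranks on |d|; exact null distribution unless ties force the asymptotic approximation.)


Step 1: Drop any zero differences (none here) and take |d_i|.
|d| = [1, 1, 1, 4, 2, 8, 8, 6, 2, 8, 7]
Step 2: Midrank |d_i| (ties get averaged ranks).
ranks: |1|->2, |1|->2, |1|->2, |4|->6, |2|->4.5, |8|->10, |8|->10, |6|->7, |2|->4.5, |8|->10, |7|->8
Step 3: Attach original signs; sum ranks with positive sign and with negative sign.
W+ = 10 + 4.5 + 10 = 24.5
W- = 2 + 2 + 2 + 6 + 4.5 + 10 + 7 + 8 = 41.5
(Check: W+ + W- = 66 should equal n(n+1)/2 = 66.)
Step 4: Test statistic W = min(W+, W-) = 24.5.
Step 5: Ties in |d|, so use the tie-corrected normal approximation.
        E[W] = n(n+1)/4 = 11*12/4 = 33.
        Tie groups: |d|=1 (t=3), |d|=2 (t=2), |d|=8 (t=3); sum(t^3 - t) = 54.
        Var[W] = n(n+1)(2n+1)/24 - sum(t^3-t)/48 = 3036/24 - 54/48 = 125.375.
        z = (W - E[W]) / sqrt(Var[W]) = (24.5 - 33) / 11.1971 = -0.7591.
        Two-sided p = 2*Phi(z) = 0.447778.
Step 6: alpha = 0.1. fail to reject H0.

W+ = 24.5, W- = 41.5, W = min = 24.5, p = 0.447778, fail to reject H0.


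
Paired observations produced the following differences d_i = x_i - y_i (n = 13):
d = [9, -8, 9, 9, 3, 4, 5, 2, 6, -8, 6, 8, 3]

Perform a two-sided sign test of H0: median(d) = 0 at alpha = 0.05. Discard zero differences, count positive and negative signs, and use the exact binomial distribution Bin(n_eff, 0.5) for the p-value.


Step 1: Discard zero differences. Original n = 13; n_eff = number of nonzero differences = 13.
Nonzero differences (with sign): +9, -8, +9, +9, +3, +4, +5, +2, +6, -8, +6, +8, +3
Step 2: Count signs: positive = 11, negative = 2.
Step 3: Under H0: P(positive) = 0.5, so the number of positives S ~ Bin(13, 0.5).
Step 4: Two-sided exact p-value = sum of Bin(13,0.5) probabilities at or below the observed probability = 0.022461.
Step 5: alpha = 0.05. reject H0.

n_eff = 13, pos = 11, neg = 2, p = 0.022461, reject H0.
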